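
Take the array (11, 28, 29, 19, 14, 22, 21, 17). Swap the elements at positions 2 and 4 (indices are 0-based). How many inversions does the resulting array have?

12

Positions 2 and 4 hold 29 and 14; after swapping, the array is [11, 28, 14, 19, 29, 22, 21, 17].
Count, for each position, how many later elements it exceeds:
11 → none → 0
28 → 14, 19, 22, 21, 17 → 5
14 → none → 0
19 → 17 → 1
29 → 22, 21, 17 → 3
22 → 21, 17 → 2
21 → 17 → 1
17 → none → 0
Sum: 0 + 5 + 0 + 1 + 3 + 2 + 1 + 0 = 12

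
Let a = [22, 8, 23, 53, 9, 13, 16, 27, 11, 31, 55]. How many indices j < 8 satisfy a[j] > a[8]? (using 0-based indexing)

6 such elements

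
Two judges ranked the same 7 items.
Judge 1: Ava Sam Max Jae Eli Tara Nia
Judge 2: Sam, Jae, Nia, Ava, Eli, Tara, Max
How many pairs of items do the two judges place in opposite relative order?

9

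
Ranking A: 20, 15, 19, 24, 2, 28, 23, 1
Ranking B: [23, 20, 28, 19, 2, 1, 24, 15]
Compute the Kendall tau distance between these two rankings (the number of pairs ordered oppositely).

16 discordant pairs

Assign each item its position (1..8) in the first ordering, then rewrite the second ordering as that position sequence:
positions: 20→1, 15→2, 19→3, 24→4, 2→5, 28→6, 23→7, 1→8
second ordering as positions: [7, 1, 6, 3, 5, 8, 4, 2]
Discordant pairs = inversions in this position sequence.
7: 1, 6, 3, 5, 4, 2 → 6
1: 0
6: 3, 5, 4, 2 → 4
3: 2 → 1
5: 4, 2 → 2
8: 4, 2 → 2
4: 2 → 1
2: 0
Total: 6 + 0 + 4 + 1 + 2 + 2 + 1 + 0 = 16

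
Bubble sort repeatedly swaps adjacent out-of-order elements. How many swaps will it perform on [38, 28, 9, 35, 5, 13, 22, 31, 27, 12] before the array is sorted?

Minimum adjacent swaps = number of inversions (each swap of adjacent out-of-order elements removes one inversion and no swap can remove more).
Count inversions — for each element, later elements that are smaller:
38: 28, 9, 35, 5, 13, 22, 31, 27, 12 → 9
28: 9, 5, 13, 22, 27, 12 → 6
9: 5 → 1
35: 5, 13, 22, 31, 27, 12 → 6
5: none → 0
13: 12 → 1
22: 12 → 1
31: 27, 12 → 2
27: 12 → 1
12: none → 0
Total inversions: 9 + 6 + 1 + 6 + 0 + 1 + 1 + 2 + 1 + 0 = 27

27 swaps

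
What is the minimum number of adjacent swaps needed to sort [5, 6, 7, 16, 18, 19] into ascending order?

0

Each adjacent swap fixes exactly one inversion, so the minimum swap count equals the number of inversions.
Count inversions — for each element, later elements that are smaller:
5: none → 0
6: none → 0
7: none → 0
16: none → 0
18: none → 0
19: none → 0
Total inversions: 0 + 0 + 0 + 0 + 0 + 0 = 0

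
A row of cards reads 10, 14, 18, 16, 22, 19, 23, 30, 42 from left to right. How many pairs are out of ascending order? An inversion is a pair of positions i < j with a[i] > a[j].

Inversions: 2

Element-by-element contributions:
10 → none → 0
14 → none → 0
18 → 16 → 1
16 → none → 0
22 → 19 → 1
19 → none → 0
23 → none → 0
30 → none → 0
42 → none → 0
Sum: 0 + 0 + 1 + 0 + 1 + 0 + 0 + 0 + 0 = 2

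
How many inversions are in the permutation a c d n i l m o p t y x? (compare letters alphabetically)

4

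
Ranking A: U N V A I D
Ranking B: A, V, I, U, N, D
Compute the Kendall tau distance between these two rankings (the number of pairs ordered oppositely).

Assign each item its position (1..6) in the first ordering, then rewrite the second ordering as that position sequence:
positions: U→1, N→2, V→3, A→4, I→5, D→6
second ordering as positions: [4, 3, 5, 1, 2, 6]
Discordant pairs = inversions in this position sequence.
4: 3, 1, 2 → 3
3: 1, 2 → 2
5: 1, 2 → 2
1: 0
2: 0
6: 0
Total: 3 + 2 + 2 + 0 + 0 + 0 = 7

7 discordant pairs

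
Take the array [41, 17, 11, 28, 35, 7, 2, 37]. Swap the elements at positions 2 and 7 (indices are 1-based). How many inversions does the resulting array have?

Positions 2 and 7 hold 17 and 2; after swapping, the array is [41, 2, 11, 28, 35, 7, 17, 37].
Sweep left to right; for each value list the smaller values that follow it:
41 → 2, 11, 28, 35, 7, 17, 37 → 7
2 → none → 0
11 → 7 → 1
28 → 7, 17 → 2
35 → 7, 17 → 2
7 → none → 0
17 → none → 0
37 → none → 0
Sum: 7 + 0 + 1 + 2 + 2 + 0 + 0 + 0 = 12

12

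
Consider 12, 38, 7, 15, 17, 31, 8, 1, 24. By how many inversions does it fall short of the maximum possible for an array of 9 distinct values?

17

Maximum inversions for 9 distinct elements is C(9, 2) = 9·8/2 = 36.
Current inversions — for each element, count later smaller elements:
12: 3
38: 7
7: 1
15: 2
17: 2
31: 3
8: 1
1: 0
24: 0
Current total: 3 + 7 + 1 + 2 + 2 + 3 + 1 + 0 + 0 = 19
Shortfall: 36 − 19 = 17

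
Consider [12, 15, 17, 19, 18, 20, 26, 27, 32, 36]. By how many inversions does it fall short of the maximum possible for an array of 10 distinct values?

Maximum inversions for 10 distinct elements is C(10, 2) = 10·9/2 = 45.
Current inversions — for each element, count later smaller elements:
12: 0
15: 0
17: 0
19: 1
18: 0
20: 0
26: 0
27: 0
32: 0
36: 0
Current total: 0 + 0 + 0 + 1 + 0 + 0 + 0 + 0 + 0 + 0 = 1
Shortfall: 45 − 1 = 44

44 inversions short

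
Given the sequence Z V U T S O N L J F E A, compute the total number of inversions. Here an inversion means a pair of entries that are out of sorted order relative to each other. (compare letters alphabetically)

66

For each element, count later entries that are smaller:
Z → V, U, T, S, O, N, L, J, F, E, A → 11
V → U, T, S, O, N, L, J, F, E, A → 10
U → T, S, O, N, L, J, F, E, A → 9
T → S, O, N, L, J, F, E, A → 8
S → O, N, L, J, F, E, A → 7
O → N, L, J, F, E, A → 6
N → L, J, F, E, A → 5
L → J, F, E, A → 4
J → F, E, A → 3
F → E, A → 2
E → A → 1
A → none → 0
Sum: 11 + 10 + 9 + 8 + 7 + 6 + 5 + 4 + 3 + 2 + 1 + 0 = 66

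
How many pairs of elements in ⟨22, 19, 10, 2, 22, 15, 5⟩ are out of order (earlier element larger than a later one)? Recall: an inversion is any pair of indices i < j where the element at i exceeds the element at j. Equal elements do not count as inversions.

For each element, count later entries that are smaller:
22: 5
19: 4
10: 2
2: 0
22: 2
15: 1
5: 0
Sum: 5 + 4 + 2 + 0 + 2 + 1 + 0 = 14

14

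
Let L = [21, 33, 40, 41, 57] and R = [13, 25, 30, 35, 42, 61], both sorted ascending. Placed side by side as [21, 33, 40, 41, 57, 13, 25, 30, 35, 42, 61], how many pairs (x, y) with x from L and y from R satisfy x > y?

Count, for every r in R, how many entries of L exceed r:
r = 13: 21, 33, 40, 41, 57 → 5
r = 25: 33, 40, 41, 57 → 4
r = 30: 33, 40, 41, 57 → 4
r = 35: 40, 41, 57 → 3
r = 42: 57 → 1
r = 61: none → 0
Cross-inversions: 5 + 4 + 4 + 3 + 1 + 0 = 17

17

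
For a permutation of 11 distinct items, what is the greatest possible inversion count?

55

A reversed (strictly descending) arrangement makes every pair an inversion, giving C(11, 2) inversions.
C(11, 2) = 11·10/2 = 55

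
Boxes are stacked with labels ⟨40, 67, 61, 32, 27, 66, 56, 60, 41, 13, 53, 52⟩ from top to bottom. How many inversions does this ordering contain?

There are 40 inversions.

Element-by-element contributions:
40 → 32, 27, 13 → 3
67 → 61, 32, 27, 66, 56, 60, 41, 13, 53, 52 → 10
61 → 32, 27, 56, 60, 41, 13, 53, 52 → 8
32 → 27, 13 → 2
27 → 13 → 1
66 → 56, 60, 41, 13, 53, 52 → 6
56 → 41, 13, 53, 52 → 4
60 → 41, 13, 53, 52 → 4
41 → 13 → 1
13 → none → 0
53 → 52 → 1
52 → none → 0
Sum: 3 + 10 + 8 + 2 + 1 + 6 + 4 + 4 + 1 + 0 + 1 + 0 = 40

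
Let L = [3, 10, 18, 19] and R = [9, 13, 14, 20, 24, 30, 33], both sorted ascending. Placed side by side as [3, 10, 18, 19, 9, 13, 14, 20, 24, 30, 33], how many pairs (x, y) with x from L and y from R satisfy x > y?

For each element r of the right run, count left-run elements greater than r:
r = 9: 10, 18, 19 → 3
r = 13: 18, 19 → 2
r = 14: 18, 19 → 2
r = 20: none → 0
r = 24: none → 0
r = 30: none → 0
r = 33: none → 0
Cross-inversions: 3 + 2 + 2 + 0 + 0 + 0 + 0 = 7

There are 7 split inversions.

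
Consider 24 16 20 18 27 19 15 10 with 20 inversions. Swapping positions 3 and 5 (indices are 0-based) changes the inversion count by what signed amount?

Positions 3 and 5 hold 18 and 19; after swapping, the array is [24, 16, 20, 19, 27, 18, 15, 10].
For each element, count later entries that are smaller:
24: 6
16: 2
20: 4
19: 3
27: 3
18: 2
15: 1
10: 0
Sum: 6 + 2 + 4 + 3 + 3 + 2 + 1 + 0 = 21
Change: 21 − 20 = +1

+1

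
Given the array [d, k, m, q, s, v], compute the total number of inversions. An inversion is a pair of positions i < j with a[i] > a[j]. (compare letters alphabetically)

Inversions: 0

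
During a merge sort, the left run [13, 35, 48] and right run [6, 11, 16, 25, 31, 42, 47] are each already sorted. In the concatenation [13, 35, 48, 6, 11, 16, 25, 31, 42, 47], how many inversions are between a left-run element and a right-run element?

14 cross-inversions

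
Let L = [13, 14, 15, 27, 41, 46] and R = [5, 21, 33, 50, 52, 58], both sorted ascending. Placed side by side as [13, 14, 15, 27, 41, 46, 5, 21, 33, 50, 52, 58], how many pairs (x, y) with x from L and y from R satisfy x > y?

Take each right-half value and tally the left-half values above it:
r = 5: 13, 14, 15, 27, 41, 46 → 6
r = 21: 27, 41, 46 → 3
r = 33: 41, 46 → 2
r = 50: none → 0
r = 52: none → 0
r = 58: none → 0
Cross-inversions: 6 + 3 + 2 + 0 + 0 + 0 = 11

11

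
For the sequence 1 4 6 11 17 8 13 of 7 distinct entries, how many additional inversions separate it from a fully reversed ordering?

18

Maximum inversions for 7 distinct elements is C(7, 2) = 7·6/2 = 21.
Current inversions — for each element, count later smaller elements:
1: 0
4: 0
6: 0
11: 1
17: 2
8: 0
13: 0
Current total: 0 + 0 + 0 + 1 + 2 + 0 + 0 = 3
Shortfall: 21 − 3 = 18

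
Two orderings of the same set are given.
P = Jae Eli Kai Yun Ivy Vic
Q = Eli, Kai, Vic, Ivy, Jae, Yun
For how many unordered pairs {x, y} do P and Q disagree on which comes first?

Assign each item its position (1..6) in the first ordering, then rewrite the second ordering as that position sequence:
positions: Jae→1, Eli→2, Kai→3, Yun→4, Ivy→5, Vic→6
second ordering as positions: [2, 3, 6, 5, 1, 4]
Discordant pairs = inversions in this position sequence.
2: 1 → 1
3: 1 → 1
6: 5, 1, 4 → 3
5: 1, 4 → 2
1: 0
4: 0
Total: 1 + 1 + 3 + 2 + 0 + 0 = 7

7 disagreeing pairs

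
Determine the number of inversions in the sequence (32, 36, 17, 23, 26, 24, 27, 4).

Count, for each position, how many later elements it exceeds:
32: 6
36: 6
17: 1
23: 1
26: 2
24: 1
27: 1
4: 0
Sum: 6 + 6 + 1 + 1 + 2 + 1 + 1 + 0 = 18

Inversions: 18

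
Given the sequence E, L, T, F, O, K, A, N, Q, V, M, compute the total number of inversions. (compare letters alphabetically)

Sweep left to right; for each value list the smaller values that follow it:
E: 1
L: 3
T: 7
F: 1
O: 4
K: 1
A: 0
N: 1
Q: 1
V: 1
M: 0
Sum: 1 + 3 + 7 + 1 + 4 + 1 + 0 + 1 + 1 + 1 + 0 = 20

Inversions: 20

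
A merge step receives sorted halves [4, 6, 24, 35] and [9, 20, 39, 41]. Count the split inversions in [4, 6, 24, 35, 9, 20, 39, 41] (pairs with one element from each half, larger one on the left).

Count, for every r in R, how many entries of L exceed r:
r = 9: 24, 35 → 2
r = 20: 24, 35 → 2
r = 39: none → 0
r = 41: none → 0
Cross-inversions: 2 + 2 + 0 + 0 = 4

There are 4 cross-inversions.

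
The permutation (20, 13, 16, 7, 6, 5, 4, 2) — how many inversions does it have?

Element-by-element contributions:
20: 7
13: 5
16: 5
7: 4
6: 3
5: 2
4: 1
2: 0
Sum: 7 + 5 + 5 + 4 + 3 + 2 + 1 + 0 = 27

27 inversions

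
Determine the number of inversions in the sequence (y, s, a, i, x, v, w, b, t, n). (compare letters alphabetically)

26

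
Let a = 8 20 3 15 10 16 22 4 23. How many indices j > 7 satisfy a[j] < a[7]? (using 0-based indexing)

0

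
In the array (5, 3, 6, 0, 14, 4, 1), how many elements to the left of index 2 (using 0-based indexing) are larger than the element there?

0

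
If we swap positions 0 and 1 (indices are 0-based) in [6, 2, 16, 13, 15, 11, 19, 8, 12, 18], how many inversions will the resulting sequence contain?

Positions 0 and 1 hold 6 and 2; after swapping, the array is [2, 6, 16, 13, 15, 11, 19, 8, 12, 18].
For each element, count later entries that are smaller:
2: 0
6: 0
16: 5
13: 3
15: 3
11: 1
19: 3
8: 0
12: 0
18: 0
Sum: 0 + 0 + 5 + 3 + 3 + 1 + 3 + 0 + 0 + 0 = 15

15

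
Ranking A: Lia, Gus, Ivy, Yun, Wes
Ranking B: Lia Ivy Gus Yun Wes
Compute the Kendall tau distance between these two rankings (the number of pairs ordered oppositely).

1

Assign each item its position (1..5) in the first ordering, then rewrite the second ordering as that position sequence:
positions: Lia→1, Gus→2, Ivy→3, Yun→4, Wes→5
second ordering as positions: [1, 3, 2, 4, 5]
Discordant pairs = inversions in this position sequence.
1: 0
3: 2 → 1
2: 0
4: 0
5: 0
Total: 0 + 1 + 0 + 0 + 0 = 1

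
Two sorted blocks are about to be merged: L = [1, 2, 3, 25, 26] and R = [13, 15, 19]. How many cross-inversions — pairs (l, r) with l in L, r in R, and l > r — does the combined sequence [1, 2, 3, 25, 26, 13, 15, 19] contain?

Count, for every r in R, how many entries of L exceed r:
r = 13: 25, 26 → 2
r = 15: 25, 26 → 2
r = 19: 25, 26 → 2
Cross-inversions: 2 + 2 + 2 = 6

Cross-inversions: 6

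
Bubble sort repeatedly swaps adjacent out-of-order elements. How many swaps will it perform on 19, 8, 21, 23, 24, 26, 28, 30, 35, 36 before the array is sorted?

The minimum number of adjacent swaps to sort an array equals its inversion count, since every such swap removes exactly one inversion.
Count inversions — for each element, later elements that are smaller:
19: 8 → 1
8: none → 0
21: none → 0
23: none → 0
24: none → 0
26: none → 0
28: none → 0
30: none → 0
35: none → 0
36: none → 0
Total inversions: 1 + 0 + 0 + 0 + 0 + 0 + 0 + 0 + 0 + 0 = 1

1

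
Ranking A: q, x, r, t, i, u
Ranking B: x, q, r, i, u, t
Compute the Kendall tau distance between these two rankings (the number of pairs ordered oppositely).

Assign each item its position (1..6) in the first ordering, then rewrite the second ordering as that position sequence:
positions: q→1, x→2, r→3, t→4, i→5, u→6
second ordering as positions: [2, 1, 3, 5, 6, 4]
Discordant pairs = inversions in this position sequence.
2: 1 → 1
1: 0
3: 0
5: 4 → 1
6: 4 → 1
4: 0
Total: 1 + 0 + 0 + 1 + 1 + 0 = 3

3 discordant pairs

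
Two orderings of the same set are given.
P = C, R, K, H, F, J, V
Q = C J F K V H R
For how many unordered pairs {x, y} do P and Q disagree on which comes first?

Assign each item its position (1..7) in the first ordering, then rewrite the second ordering as that position sequence:
positions: C→1, R→2, K→3, H→4, F→5, J→6, V→7
second ordering as positions: [1, 6, 5, 3, 7, 4, 2]
Discordant pairs = inversions in this position sequence.
1: 0
6: 5, 3, 4, 2 → 4
5: 3, 4, 2 → 3
3: 2 → 1
7: 4, 2 → 2
4: 2 → 1
2: 0
Total: 0 + 4 + 3 + 1 + 2 + 1 + 0 = 11

11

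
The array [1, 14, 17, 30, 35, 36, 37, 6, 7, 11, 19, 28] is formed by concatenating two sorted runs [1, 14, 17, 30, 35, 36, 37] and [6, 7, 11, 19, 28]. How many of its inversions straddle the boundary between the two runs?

26 split inversions

For each element r of the right run, count left-run elements greater than r:
r = 6: 14, 17, 30, 35, 36, 37 → 6
r = 7: 14, 17, 30, 35, 36, 37 → 6
r = 11: 14, 17, 30, 35, 36, 37 → 6
r = 19: 30, 35, 36, 37 → 4
r = 28: 30, 35, 36, 37 → 4
Cross-inversions: 6 + 6 + 6 + 4 + 4 = 26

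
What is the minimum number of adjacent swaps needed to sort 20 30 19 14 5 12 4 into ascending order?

Minimum adjacent swaps = number of inversions (each swap of adjacent out-of-order elements removes one inversion and no swap can remove more).
Count inversions — for each element, later elements that are smaller:
20: 19, 14, 5, 12, 4 → 5
30: 19, 14, 5, 12, 4 → 5
19: 14, 5, 12, 4 → 4
14: 5, 12, 4 → 3
5: 4 → 1
12: 4 → 1
4: none → 0
Total inversions: 5 + 5 + 4 + 3 + 1 + 1 + 0 = 19

19 adjacent swaps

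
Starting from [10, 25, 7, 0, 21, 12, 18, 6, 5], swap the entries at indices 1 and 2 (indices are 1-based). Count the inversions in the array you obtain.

Inversions: 24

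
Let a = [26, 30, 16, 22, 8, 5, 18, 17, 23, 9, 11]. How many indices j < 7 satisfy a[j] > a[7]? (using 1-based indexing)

The element at index 7 is 18.
Elements before it: 26, 30, 16, 22, 8, 5
Those larger than 18: 26, 30, 22

3 such elements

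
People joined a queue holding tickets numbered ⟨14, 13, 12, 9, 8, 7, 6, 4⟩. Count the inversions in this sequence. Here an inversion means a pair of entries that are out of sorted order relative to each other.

Element-by-element contributions:
14 → 13, 12, 9, 8, 7, 6, 4 → 7
13 → 12, 9, 8, 7, 6, 4 → 6
12 → 9, 8, 7, 6, 4 → 5
9 → 8, 7, 6, 4 → 4
8 → 7, 6, 4 → 3
7 → 6, 4 → 2
6 → 4 → 1
4 → none → 0
Sum: 7 + 6 + 5 + 4 + 3 + 2 + 1 + 0 = 28

28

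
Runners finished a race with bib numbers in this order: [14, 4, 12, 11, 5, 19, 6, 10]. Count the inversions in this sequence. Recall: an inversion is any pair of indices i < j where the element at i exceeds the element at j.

15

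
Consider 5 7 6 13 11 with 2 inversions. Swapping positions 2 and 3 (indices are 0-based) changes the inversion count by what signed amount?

+1

Positions 2 and 3 hold 6 and 13; after swapping, the array is [5, 7, 13, 6, 11].
Element-by-element contributions:
5: 0
7: 1
13: 2
6: 0
11: 0
Sum: 0 + 1 + 2 + 0 + 0 = 3
Change: 3 − 2 = +1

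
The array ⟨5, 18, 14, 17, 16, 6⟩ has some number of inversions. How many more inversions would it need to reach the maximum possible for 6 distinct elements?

7

Maximum inversions for 6 distinct elements is C(6, 2) = 6·5/2 = 15.
Current inversions — for each element, count later smaller elements:
5: 0
18: 4
14: 1
17: 2
16: 1
6: 0
Current total: 0 + 4 + 1 + 2 + 1 + 0 = 8
Shortfall: 15 − 8 = 7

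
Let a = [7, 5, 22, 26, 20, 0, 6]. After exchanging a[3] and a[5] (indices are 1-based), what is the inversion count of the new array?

Positions 3 and 5 hold 22 and 20; after swapping, the array is [7, 5, 20, 26, 22, 0, 6].
Count, for each position, how many later elements it exceeds:
7 → 5, 0, 6 → 3
5 → 0 → 1
20 → 0, 6 → 2
26 → 22, 0, 6 → 3
22 → 0, 6 → 2
0 → none → 0
6 → none → 0
Sum: 3 + 1 + 2 + 3 + 2 + 0 + 0 = 11

11 inversions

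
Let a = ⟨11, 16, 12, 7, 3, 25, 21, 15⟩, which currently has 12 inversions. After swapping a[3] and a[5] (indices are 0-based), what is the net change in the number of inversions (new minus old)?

+1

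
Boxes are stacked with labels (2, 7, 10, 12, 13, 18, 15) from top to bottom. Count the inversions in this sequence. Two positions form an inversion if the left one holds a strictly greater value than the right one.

1

For each element, count later entries that are smaller:
2: 0
7: 0
10: 0
12: 0
13: 0
18: 1
15: 0
Sum: 0 + 0 + 0 + 0 + 0 + 1 + 0 = 1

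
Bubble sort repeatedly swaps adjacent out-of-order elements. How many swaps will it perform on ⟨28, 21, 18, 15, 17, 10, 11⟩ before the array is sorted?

There are 19 adjacent swaps.

The minimum number of adjacent swaps to sort an array equals its inversion count, since every such swap removes exactly one inversion.
Count inversions — for each element, later elements that are smaller:
28: 21, 18, 15, 17, 10, 11 → 6
21: 18, 15, 17, 10, 11 → 5
18: 15, 17, 10, 11 → 4
15: 10, 11 → 2
17: 10, 11 → 2
10: none → 0
11: none → 0
Total inversions: 6 + 5 + 4 + 2 + 2 + 0 + 0 = 19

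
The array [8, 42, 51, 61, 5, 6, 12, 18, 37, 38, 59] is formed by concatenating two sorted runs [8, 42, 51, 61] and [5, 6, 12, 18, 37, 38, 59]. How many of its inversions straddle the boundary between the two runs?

For each element r of the right run, count left-run elements greater than r:
r = 5: 8, 42, 51, 61 → 4
r = 6: 8, 42, 51, 61 → 4
r = 12: 42, 51, 61 → 3
r = 18: 42, 51, 61 → 3
r = 37: 42, 51, 61 → 3
r = 38: 42, 51, 61 → 3
r = 59: 61 → 1
Cross-inversions: 4 + 4 + 3 + 3 + 3 + 3 + 1 = 21

Split inversions: 21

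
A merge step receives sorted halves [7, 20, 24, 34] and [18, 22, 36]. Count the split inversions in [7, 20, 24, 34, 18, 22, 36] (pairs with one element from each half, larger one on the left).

5 cross-inversions

For each element r of the right run, count left-run elements greater than r:
r = 18: 20, 24, 34 → 3
r = 22: 24, 34 → 2
r = 36: none → 0
Cross-inversions: 3 + 2 + 0 = 5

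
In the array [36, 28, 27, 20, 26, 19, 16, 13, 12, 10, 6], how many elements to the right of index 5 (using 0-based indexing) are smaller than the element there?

5

The element at index 5 is 19.
Elements after it: 16, 13, 12, 10, 6
Those smaller than 19: 16, 13, 12, 10, 6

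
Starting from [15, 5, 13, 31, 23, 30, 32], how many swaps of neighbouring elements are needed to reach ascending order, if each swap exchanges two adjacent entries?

Each adjacent swap fixes exactly one inversion, so the minimum swap count equals the number of inversions.
Count inversions — for each element, later elements that are smaller:
15: 5, 13 → 2
5: none → 0
13: none → 0
31: 23, 30 → 2
23: none → 0
30: none → 0
32: none → 0
Total inversions: 2 + 0 + 0 + 2 + 0 + 0 + 0 = 4

4 swaps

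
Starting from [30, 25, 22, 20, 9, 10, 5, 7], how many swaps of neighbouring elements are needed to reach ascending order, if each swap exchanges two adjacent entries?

26

The minimum number of adjacent swaps to sort an array equals its inversion count, since every such swap removes exactly one inversion.
Count inversions — for each element, later elements that are smaller:
30: 25, 22, 20, 9, 10, 5, 7 → 7
25: 22, 20, 9, 10, 5, 7 → 6
22: 20, 9, 10, 5, 7 → 5
20: 9, 10, 5, 7 → 4
9: 5, 7 → 2
10: 5, 7 → 2
5: none → 0
7: none → 0
Total inversions: 7 + 6 + 5 + 4 + 2 + 2 + 0 + 0 = 26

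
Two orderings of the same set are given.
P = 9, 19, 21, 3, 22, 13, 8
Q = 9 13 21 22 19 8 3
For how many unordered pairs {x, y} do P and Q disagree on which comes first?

8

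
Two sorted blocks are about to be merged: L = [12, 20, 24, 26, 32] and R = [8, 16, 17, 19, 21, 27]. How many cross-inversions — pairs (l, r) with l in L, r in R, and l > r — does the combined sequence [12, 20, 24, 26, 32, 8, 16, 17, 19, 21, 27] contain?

Take each right-half value and tally the left-half values above it:
r = 8: 12, 20, 24, 26, 32 → 5
r = 16: 20, 24, 26, 32 → 4
r = 17: 20, 24, 26, 32 → 4
r = 19: 20, 24, 26, 32 → 4
r = 21: 24, 26, 32 → 3
r = 27: 32 → 1
Cross-inversions: 5 + 4 + 4 + 4 + 3 + 1 = 21

21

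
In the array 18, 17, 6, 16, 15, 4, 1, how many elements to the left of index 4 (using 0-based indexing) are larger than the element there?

3

The element at index 4 is 15.
Elements before it: 18, 17, 6, 16
Those larger than 15: 18, 17, 16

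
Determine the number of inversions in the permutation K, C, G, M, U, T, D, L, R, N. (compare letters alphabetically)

Sweep left to right; for each value list the smaller values that follow it:
K: 3
C: 0
G: 1
M: 2
U: 5
T: 4
D: 0
L: 0
R: 1
N: 0
Sum: 3 + 0 + 1 + 2 + 5 + 4 + 0 + 0 + 1 + 0 = 16

16 inversions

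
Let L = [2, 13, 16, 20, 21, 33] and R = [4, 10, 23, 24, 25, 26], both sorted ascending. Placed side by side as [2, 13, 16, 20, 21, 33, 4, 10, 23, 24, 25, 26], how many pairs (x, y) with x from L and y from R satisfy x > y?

14

Take each right-half value and tally the left-half values above it:
r = 4: 13, 16, 20, 21, 33 → 5
r = 10: 13, 16, 20, 21, 33 → 5
r = 23: 33 → 1
r = 24: 33 → 1
r = 25: 33 → 1
r = 26: 33 → 1
Cross-inversions: 5 + 5 + 1 + 1 + 1 + 1 = 14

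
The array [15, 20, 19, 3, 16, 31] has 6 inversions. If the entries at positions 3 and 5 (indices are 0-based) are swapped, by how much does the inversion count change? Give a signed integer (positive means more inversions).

+3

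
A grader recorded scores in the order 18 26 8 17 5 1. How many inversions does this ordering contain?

13 inversions

For each element, count later entries that are smaller:
18 → 8, 17, 5, 1 → 4
26 → 8, 17, 5, 1 → 4
8 → 5, 1 → 2
17 → 5, 1 → 2
5 → 1 → 1
1 → none → 0
Sum: 4 + 4 + 2 + 2 + 1 + 0 = 13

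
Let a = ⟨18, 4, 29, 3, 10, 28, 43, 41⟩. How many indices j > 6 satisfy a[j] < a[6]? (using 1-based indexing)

The element at index 6 is 28.
Elements after it: 43, 41
None of them are smaller than 28.

0 such elements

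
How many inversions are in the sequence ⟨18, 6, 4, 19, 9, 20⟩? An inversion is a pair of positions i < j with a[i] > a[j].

Inversion pairs (indices are 0-based):
(0,1): 18 > 6
(0,2): 18 > 4
(0,4): 18 > 9
(1,2): 6 > 4
(3,4): 19 > 9
That's 5 pairs.

5 inversions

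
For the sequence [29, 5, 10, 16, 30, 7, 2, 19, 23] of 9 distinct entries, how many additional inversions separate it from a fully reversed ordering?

19 inversions short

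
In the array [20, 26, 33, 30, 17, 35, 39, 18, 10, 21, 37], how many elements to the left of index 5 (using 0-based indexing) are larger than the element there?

The element at index 5 is 35.
Elements before it: 20, 26, 33, 30, 17
None of them are larger than 35.

0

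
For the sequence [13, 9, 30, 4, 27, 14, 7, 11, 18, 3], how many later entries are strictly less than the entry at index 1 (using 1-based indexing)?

5

The element at index 1 is 13.
Elements after it: 9, 30, 4, 27, 14, 7, 11, 18, 3
Those smaller than 13: 9, 4, 7, 11, 3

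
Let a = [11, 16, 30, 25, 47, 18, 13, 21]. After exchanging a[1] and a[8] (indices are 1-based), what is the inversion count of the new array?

19

Positions 1 and 8 hold 11 and 21; after swapping, the array is [21, 16, 30, 25, 47, 18, 13, 11].
For each element, count later entries that are smaller:
21 → 16, 18, 13, 11 → 4
16 → 13, 11 → 2
30 → 25, 18, 13, 11 → 4
25 → 18, 13, 11 → 3
47 → 18, 13, 11 → 3
18 → 13, 11 → 2
13 → 11 → 1
11 → none → 0
Sum: 4 + 2 + 4 + 3 + 3 + 2 + 1 + 0 = 19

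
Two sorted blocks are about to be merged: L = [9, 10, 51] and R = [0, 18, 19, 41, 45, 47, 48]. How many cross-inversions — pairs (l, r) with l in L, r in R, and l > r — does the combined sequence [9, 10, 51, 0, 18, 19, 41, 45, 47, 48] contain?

9

For each element r of the right run, count left-run elements greater than r:
r = 0: 9, 10, 51 → 3
r = 18: 51 → 1
r = 19: 51 → 1
r = 41: 51 → 1
r = 45: 51 → 1
r = 47: 51 → 1
r = 48: 51 → 1
Cross-inversions: 3 + 1 + 1 + 1 + 1 + 1 + 1 = 9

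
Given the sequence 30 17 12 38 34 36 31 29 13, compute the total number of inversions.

Count, for each position, how many later elements it exceeds:
30: 4
17: 2
12: 0
38: 5
34: 3
36: 3
31: 2
29: 1
13: 0
Sum: 4 + 2 + 0 + 5 + 3 + 3 + 2 + 1 + 0 = 20

20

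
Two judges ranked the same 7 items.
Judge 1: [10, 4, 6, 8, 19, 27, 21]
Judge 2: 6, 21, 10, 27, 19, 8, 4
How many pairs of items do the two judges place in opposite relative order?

Assign each item its position (1..7) in the first ordering, then rewrite the second ordering as that position sequence:
positions: 10→1, 4→2, 6→3, 8→4, 19→5, 27→6, 21→7
second ordering as positions: [3, 7, 1, 6, 5, 4, 2]
Discordant pairs = inversions in this position sequence.
3: 1, 2 → 2
7: 1, 6, 5, 4, 2 → 5
1: 0
6: 5, 4, 2 → 3
5: 4, 2 → 2
4: 2 → 1
2: 0
Total: 2 + 5 + 0 + 3 + 2 + 1 + 0 = 13

13 discordant pairs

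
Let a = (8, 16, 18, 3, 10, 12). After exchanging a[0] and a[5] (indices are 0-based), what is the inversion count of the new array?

Positions 0 and 5 hold 8 and 12; after swapping, the array is [12, 16, 18, 3, 10, 8].
Element-by-element contributions:
12: 3
16: 3
18: 3
3: 0
10: 1
8: 0
Sum: 3 + 3 + 3 + 0 + 1 + 0 = 10

Inversions: 10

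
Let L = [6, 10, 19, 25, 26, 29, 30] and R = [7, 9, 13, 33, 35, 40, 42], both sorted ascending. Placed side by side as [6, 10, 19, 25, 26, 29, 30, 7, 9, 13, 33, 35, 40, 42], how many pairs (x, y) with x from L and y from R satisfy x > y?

There are 17 cross-inversions.

Take each right-half value and tally the left-half values above it:
r = 7: 10, 19, 25, 26, 29, 30 → 6
r = 9: 10, 19, 25, 26, 29, 30 → 6
r = 13: 19, 25, 26, 29, 30 → 5
r = 33: none → 0
r = 35: none → 0
r = 40: none → 0
r = 42: none → 0
Cross-inversions: 6 + 6 + 5 + 0 + 0 + 0 + 0 = 17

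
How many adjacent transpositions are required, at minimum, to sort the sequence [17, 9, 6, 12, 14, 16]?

The minimum number of adjacent swaps to sort an array equals its inversion count, since every such swap removes exactly one inversion.
Count inversions — for each element, later elements that are smaller:
17: 9, 6, 12, 14, 16 → 5
9: 6 → 1
6: none → 0
12: none → 0
14: none → 0
16: none → 0
Total inversions: 5 + 1 + 0 + 0 + 0 + 0 = 6

6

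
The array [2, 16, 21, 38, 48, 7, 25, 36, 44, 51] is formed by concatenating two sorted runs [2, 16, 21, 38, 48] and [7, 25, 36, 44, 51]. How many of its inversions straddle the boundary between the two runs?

Count, for every r in R, how many entries of L exceed r:
r = 7: 16, 21, 38, 48 → 4
r = 25: 38, 48 → 2
r = 36: 38, 48 → 2
r = 44: 48 → 1
r = 51: none → 0
Cross-inversions: 4 + 2 + 2 + 1 + 0 = 9

Cross-inversions: 9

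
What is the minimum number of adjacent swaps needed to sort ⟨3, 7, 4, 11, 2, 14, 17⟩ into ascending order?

5

Minimum adjacent swaps = number of inversions (each swap of adjacent out-of-order elements removes one inversion and no swap can remove more).
Count inversions — for each element, later elements that are smaller:
3: 2 → 1
7: 4, 2 → 2
4: 2 → 1
11: 2 → 1
2: none → 0
14: none → 0
17: none → 0
Total inversions: 1 + 2 + 1 + 1 + 0 + 0 + 0 = 5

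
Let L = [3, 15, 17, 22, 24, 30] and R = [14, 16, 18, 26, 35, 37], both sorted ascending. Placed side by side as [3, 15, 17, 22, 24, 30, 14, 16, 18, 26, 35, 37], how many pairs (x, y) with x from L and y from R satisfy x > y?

For each element r of the right run, count left-run elements greater than r:
r = 14: 15, 17, 22, 24, 30 → 5
r = 16: 17, 22, 24, 30 → 4
r = 18: 22, 24, 30 → 3
r = 26: 30 → 1
r = 35: none → 0
r = 37: none → 0
Cross-inversions: 5 + 4 + 3 + 1 + 0 + 0 = 13

13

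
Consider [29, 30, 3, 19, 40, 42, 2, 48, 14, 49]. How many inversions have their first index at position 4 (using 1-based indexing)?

2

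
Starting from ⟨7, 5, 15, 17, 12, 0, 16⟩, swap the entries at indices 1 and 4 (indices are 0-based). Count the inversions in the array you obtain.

10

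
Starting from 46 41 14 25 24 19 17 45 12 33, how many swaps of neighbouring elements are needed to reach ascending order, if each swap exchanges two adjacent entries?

29 adjacent swaps

The minimum number of adjacent swaps to sort an array equals its inversion count, since every such swap removes exactly one inversion.
Count inversions — for each element, later elements that are smaller:
46: 41, 14, 25, 24, 19, 17, 45, 12, 33 → 9
41: 14, 25, 24, 19, 17, 12, 33 → 7
14: 12 → 1
25: 24, 19, 17, 12 → 4
24: 19, 17, 12 → 3
19: 17, 12 → 2
17: 12 → 1
45: 12, 33 → 2
12: none → 0
33: none → 0
Total inversions: 9 + 7 + 1 + 4 + 3 + 2 + 1 + 2 + 0 + 0 = 29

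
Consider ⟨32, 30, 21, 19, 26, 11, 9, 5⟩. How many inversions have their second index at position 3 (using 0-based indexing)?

3

The element at index 3 is 19.
Elements before it: 32, 30, 21
Those larger than 19: 32, 30, 21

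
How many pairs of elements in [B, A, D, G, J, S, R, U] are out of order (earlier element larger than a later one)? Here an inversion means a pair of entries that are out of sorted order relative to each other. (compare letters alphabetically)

Element-by-element contributions:
B → A → 1
A → none → 0
D → none → 0
G → none → 0
J → none → 0
S → R → 1
R → none → 0
U → none → 0
Sum: 1 + 0 + 0 + 0 + 0 + 1 + 0 + 0 = 2

2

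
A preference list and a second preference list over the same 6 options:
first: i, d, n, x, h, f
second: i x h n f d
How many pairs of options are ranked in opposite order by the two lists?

6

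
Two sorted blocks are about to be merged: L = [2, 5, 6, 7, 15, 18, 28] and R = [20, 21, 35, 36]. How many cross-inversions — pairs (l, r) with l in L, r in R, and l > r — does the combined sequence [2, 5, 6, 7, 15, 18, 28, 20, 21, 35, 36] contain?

Take each right-half value and tally the left-half values above it:
r = 20: 28 → 1
r = 21: 28 → 1
r = 35: none → 0
r = 36: none → 0
Cross-inversions: 1 + 1 + 0 + 0 = 2

2 split inversions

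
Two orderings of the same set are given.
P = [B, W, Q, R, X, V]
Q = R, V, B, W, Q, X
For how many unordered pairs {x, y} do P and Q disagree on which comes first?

7 disagreeing pairs

Assign each item its position (1..6) in the first ordering, then rewrite the second ordering as that position sequence:
positions: B→1, W→2, Q→3, R→4, X→5, V→6
second ordering as positions: [4, 6, 1, 2, 3, 5]
Discordant pairs = inversions in this position sequence.
4: 1, 2, 3 → 3
6: 1, 2, 3, 5 → 4
1: 0
2: 0
3: 0
5: 0
Total: 3 + 4 + 0 + 0 + 0 + 0 = 7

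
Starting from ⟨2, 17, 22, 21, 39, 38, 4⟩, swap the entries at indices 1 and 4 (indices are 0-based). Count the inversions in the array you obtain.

Positions 1 and 4 hold 17 and 39; after swapping, the array is [2, 39, 22, 21, 17, 38, 4].
For each element, count later entries that are smaller:
2: 0
39: 5
22: 3
21: 2
17: 1
38: 1
4: 0
Sum: 0 + 5 + 3 + 2 + 1 + 1 + 0 = 12

12 inversions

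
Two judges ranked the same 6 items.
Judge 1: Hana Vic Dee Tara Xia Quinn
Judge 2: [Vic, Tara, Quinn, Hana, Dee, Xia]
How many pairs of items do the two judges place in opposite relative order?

Assign each item its position (1..6) in the first ordering, then rewrite the second ordering as that position sequence:
positions: Hana→1, Vic→2, Dee→3, Tara→4, Xia→5, Quinn→6
second ordering as positions: [2, 4, 6, 1, 3, 5]
Discordant pairs = inversions in this position sequence.
2: 1 → 1
4: 1, 3 → 2
6: 1, 3, 5 → 3
1: 0
3: 0
5: 0
Total: 1 + 2 + 3 + 0 + 0 + 0 = 6

Discordant pairs: 6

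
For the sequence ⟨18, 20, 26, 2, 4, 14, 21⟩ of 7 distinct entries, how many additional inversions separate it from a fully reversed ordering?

11 inversions short

Maximum inversions for 7 distinct elements is C(7, 2) = 7·6/2 = 21.
Current inversions — for each element, count later smaller elements:
18: 3
20: 3
26: 4
2: 0
4: 0
14: 0
21: 0
Current total: 3 + 3 + 4 + 0 + 0 + 0 + 0 = 10
Shortfall: 21 − 10 = 11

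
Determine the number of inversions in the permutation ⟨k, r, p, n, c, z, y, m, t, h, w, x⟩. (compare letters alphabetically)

27

For each element, count later entries that are smaller:
k: 2
r: 5
p: 4
n: 3
c: 0
z: 6
y: 5
m: 1
t: 1
h: 0
w: 0
x: 0
Sum: 2 + 5 + 4 + 3 + 0 + 6 + 5 + 1 + 1 + 0 + 0 + 0 = 27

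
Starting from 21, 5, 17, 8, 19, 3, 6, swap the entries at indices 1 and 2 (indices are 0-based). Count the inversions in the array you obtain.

Positions 1 and 2 hold 5 and 17; after swapping, the array is [21, 17, 5, 8, 19, 3, 6].
Sweep left to right; for each value list the smaller values that follow it:
21 → 17, 5, 8, 19, 3, 6 → 6
17 → 5, 8, 3, 6 → 4
5 → 3 → 1
8 → 3, 6 → 2
19 → 3, 6 → 2
3 → none → 0
6 → none → 0
Sum: 6 + 4 + 1 + 2 + 2 + 0 + 0 = 15

15 inversions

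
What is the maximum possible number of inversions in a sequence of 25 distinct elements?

Inversions: 300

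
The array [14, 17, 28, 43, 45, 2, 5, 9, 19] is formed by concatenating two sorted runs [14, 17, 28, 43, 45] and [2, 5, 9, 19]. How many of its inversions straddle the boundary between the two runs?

18 cross-inversions

Take each right-half value and tally the left-half values above it:
r = 2: 14, 17, 28, 43, 45 → 5
r = 5: 14, 17, 28, 43, 45 → 5
r = 9: 14, 17, 28, 43, 45 → 5
r = 19: 28, 43, 45 → 3
Cross-inversions: 5 + 5 + 5 + 3 = 18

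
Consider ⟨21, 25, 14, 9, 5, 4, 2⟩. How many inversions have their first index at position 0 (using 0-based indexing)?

5

The element at index 0 is 21.
Elements after it: 25, 14, 9, 5, 4, 2
Those smaller than 21: 14, 9, 5, 4, 2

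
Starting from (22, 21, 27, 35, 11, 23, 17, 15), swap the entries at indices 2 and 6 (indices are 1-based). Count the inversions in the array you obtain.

Positions 2 and 6 hold 21 and 23; after swapping, the array is [22, 23, 27, 35, 11, 21, 17, 15].
Element-by-element contributions:
22 → 11, 21, 17, 15 → 4
23 → 11, 21, 17, 15 → 4
27 → 11, 21, 17, 15 → 4
35 → 11, 21, 17, 15 → 4
11 → none → 0
21 → 17, 15 → 2
17 → 15 → 1
15 → none → 0
Sum: 4 + 4 + 4 + 4 + 0 + 2 + 1 + 0 = 19

Inversions: 19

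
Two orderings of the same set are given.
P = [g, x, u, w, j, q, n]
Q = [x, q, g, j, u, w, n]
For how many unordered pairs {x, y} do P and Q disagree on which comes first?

Assign each item its position (1..7) in the first ordering, then rewrite the second ordering as that position sequence:
positions: g→1, x→2, u→3, w→4, j→5, q→6, n→7
second ordering as positions: [2, 6, 1, 5, 3, 4, 7]
Discordant pairs = inversions in this position sequence.
2: 1 → 1
6: 1, 5, 3, 4 → 4
1: 0
5: 3, 4 → 2
3: 0
4: 0
7: 0
Total: 1 + 4 + 0 + 2 + 0 + 0 + 0 = 7

7 disagreeing pairs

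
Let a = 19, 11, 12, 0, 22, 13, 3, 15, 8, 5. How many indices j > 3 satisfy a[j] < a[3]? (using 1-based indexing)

The element at index 3 is 12.
Elements after it: 0, 22, 13, 3, 15, 8, 5
Those smaller than 12: 0, 3, 8, 5

4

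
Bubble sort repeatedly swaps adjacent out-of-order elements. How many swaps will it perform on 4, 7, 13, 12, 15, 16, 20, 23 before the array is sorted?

Each adjacent swap fixes exactly one inversion, so the minimum swap count equals the number of inversions.
Count inversions — for each element, later elements that are smaller:
4: none → 0
7: none → 0
13: 12 → 1
12: none → 0
15: none → 0
16: none → 0
20: none → 0
23: none → 0
Total inversions: 0 + 0 + 1 + 0 + 0 + 0 + 0 + 0 = 1

1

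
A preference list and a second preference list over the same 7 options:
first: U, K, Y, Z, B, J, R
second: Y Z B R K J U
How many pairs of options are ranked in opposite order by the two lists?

Assign each item its position (1..7) in the first ordering, then rewrite the second ordering as that position sequence:
positions: U→1, K→2, Y→3, Z→4, B→5, J→6, R→7
second ordering as positions: [3, 4, 5, 7, 2, 6, 1]
Discordant pairs = inversions in this position sequence.
3: 2, 1 → 2
4: 2, 1 → 2
5: 2, 1 → 2
7: 2, 6, 1 → 3
2: 1 → 1
6: 1 → 1
1: 0
Total: 2 + 2 + 2 + 3 + 1 + 1 + 0 = 11

11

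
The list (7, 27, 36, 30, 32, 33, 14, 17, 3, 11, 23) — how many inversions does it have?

33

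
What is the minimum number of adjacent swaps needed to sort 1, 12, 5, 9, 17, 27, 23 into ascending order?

The minimum number of adjacent swaps to sort an array equals its inversion count, since every such swap removes exactly one inversion.
Count inversions — for each element, later elements that are smaller:
1: none → 0
12: 5, 9 → 2
5: none → 0
9: none → 0
17: none → 0
27: 23 → 1
23: none → 0
Total inversions: 0 + 2 + 0 + 0 + 0 + 1 + 0 = 3

3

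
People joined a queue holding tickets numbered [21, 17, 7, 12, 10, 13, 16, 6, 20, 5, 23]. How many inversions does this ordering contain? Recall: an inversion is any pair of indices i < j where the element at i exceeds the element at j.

Sweep left to right; for each value list the smaller values that follow it:
21 → 17, 7, 12, 10, 13, 16, 6, 20, 5 → 9
17 → 7, 12, 10, 13, 16, 6, 5 → 7
7 → 6, 5 → 2
12 → 10, 6, 5 → 3
10 → 6, 5 → 2
13 → 6, 5 → 2
16 → 6, 5 → 2
6 → 5 → 1
20 → 5 → 1
5 → none → 0
23 → none → 0
Sum: 9 + 7 + 2 + 3 + 2 + 2 + 2 + 1 + 1 + 0 + 0 = 29

29 inversions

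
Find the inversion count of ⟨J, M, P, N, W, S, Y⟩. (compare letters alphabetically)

2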